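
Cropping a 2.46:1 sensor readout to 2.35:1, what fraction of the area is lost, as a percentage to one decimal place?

The height stays; only width is cut (since 2.35:1 is narrower than 2.46:1).
(2.350)/(2.460) ≈ 0.955 of the area survives, leaving 4.47% discarded.

4.5%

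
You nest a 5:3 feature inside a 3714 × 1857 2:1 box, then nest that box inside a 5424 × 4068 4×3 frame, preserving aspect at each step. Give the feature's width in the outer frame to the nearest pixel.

5:3 in 3714×1857: fills the height, so the feature is 3095.00 × 1857.00.
The 2:1 canvas is width-limited in 5424×4068, giving 5424.00 × 2712.00; scale factor 1.4604.
Applying the same ×1.4604: 3095.00 → 4520.00.

4520 px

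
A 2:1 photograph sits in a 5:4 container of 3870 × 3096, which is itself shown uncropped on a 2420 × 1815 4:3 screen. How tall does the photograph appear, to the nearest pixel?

Inside the 3870×3096 canvas the photograph is width-limited at 3870.00 × 1935.00.
5:4 in 2420×1815: fills the height, so the intermediate becomes 2268.75 × 1815.00 — a scale of ×0.5862.
The photograph scales with it: height 1935.00 × 0.5862 ≈ 1134.38.

1134 px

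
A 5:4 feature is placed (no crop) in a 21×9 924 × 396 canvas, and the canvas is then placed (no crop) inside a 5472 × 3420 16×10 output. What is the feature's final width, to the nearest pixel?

2931 px

5:4 in 924×396: fills the height, so the feature is 495.00 × 396.00.
Second fit — the 21×9 canvas into 5472×3420 spans the width: 5472.00 × 2345.14 (×5.9221 from 924×396).
So the feature's width is 495.00 × 5.9221 ≈ 2931.43.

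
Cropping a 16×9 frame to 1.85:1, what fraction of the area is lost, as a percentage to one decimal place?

The width stays; only height is cut (since 1.85:1 is wider than 16×9).
Area ratio = (1.778)/(1.850) = 96.10%; the remaining 3.90% is cropped out.

3.9%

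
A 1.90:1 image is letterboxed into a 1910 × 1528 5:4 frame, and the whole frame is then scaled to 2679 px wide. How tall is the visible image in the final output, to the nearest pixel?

1410 px

Fitted into 1910×1528, the image spans the width; its height is 1910 / 1.900 ≈ 1005.26 px.
The frame scales by 2679/1910 = 1.4026; 1005.26 × 1.4026 ≈ 1410.00 px.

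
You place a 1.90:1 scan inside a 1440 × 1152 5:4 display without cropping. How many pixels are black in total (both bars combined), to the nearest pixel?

1.90:1 is wider than 5:4, so it spans the full width.
The scan is 1440 / 1.900 ≈ 757.8947 px tall.
Leftover height: 1152 − 757.8947 = 394.1053 px.
Bar area = 394.1053 × 1440 ≈ 567512 px.

567512 pixels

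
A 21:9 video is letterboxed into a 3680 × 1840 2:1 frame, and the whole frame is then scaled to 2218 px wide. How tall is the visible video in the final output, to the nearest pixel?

At 3680×1840 the video is width-limited, so height = 3680 × 9/21 ≈ 1577.14 px.
The frame scales by 2218/3680 = 0.6027; 1577.14 × 0.6027 ≈ 950.57 px.

951 px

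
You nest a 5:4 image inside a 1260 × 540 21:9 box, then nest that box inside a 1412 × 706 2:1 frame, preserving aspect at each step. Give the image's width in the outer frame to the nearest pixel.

First fit — 5:4 into 1260×540 spans the height: 675.00 × 540.00.
The 21:9 canvas is width-limited in 1412×706, giving 1412.00 × 605.14; scale factor 1.1206.
The image scales with it: width 675.00 × 1.1206 ≈ 756.43.

756 px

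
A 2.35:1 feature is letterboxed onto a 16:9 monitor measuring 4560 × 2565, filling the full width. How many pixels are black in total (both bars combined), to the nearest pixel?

Content height = 4560 / 2.350 ≈ 1940.4255 px.
Leftover height: 2565 − 1940.4255 = 624.5745 px.
Bar area = 624.5745 × 4560 ≈ 2848060 px.

2848060 pixels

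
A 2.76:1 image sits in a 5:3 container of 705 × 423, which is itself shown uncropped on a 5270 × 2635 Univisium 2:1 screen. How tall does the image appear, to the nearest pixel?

1591 px

2.76:1 in 705×423: fills the width, so the image is 705.00 × 255.43.
Second fit — the 5:3 canvas into 5270×2635 spans the height: 4391.67 × 2635.00 (×6.2293 from 705×423).
The image scales with it: height 255.43 × 6.2293 ≈ 1591.18.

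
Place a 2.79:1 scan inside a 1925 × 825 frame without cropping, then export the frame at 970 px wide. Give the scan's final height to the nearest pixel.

348 px

At 1925×825 the scan is width-limited, so height = 1925 / 2.790 ≈ 689.96 px.
The frame scales by 970/1925 = 0.5039; 689.96 × 0.5039 ≈ 347.67 px.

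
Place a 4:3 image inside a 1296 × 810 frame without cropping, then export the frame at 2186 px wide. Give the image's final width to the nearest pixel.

At 1296×810 the image is height-limited, so width = 810 × 4/3 ≈ 1080.00 px.
Resizing to 2186 px wide multiplies everything by 1.6867: 1080.00 → 1821.67 px.

1822 px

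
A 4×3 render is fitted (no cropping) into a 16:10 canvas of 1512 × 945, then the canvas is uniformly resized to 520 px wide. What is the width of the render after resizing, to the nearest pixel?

In the 1512×945 frame the render fills the height: width = 945 × 4/3 ≈ 1260.00 px.
Resizing to 520 px wide multiplies everything by 0.3439: 1260.00 → 433.33 px.

433 px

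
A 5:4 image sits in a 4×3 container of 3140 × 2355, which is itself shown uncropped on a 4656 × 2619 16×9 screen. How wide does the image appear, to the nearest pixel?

Inside the 3140×2355 canvas the image is height-limited at 2943.75 × 2355.00.
4×3 in 4656×2619: fills the height, so the intermediate becomes 3492.00 × 2619.00 — a scale of ×1.1121.
Applying the same ×1.1121: 2943.75 → 3273.75.

3274 px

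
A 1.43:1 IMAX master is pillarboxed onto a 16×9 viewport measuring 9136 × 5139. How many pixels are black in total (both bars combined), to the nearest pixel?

9184575 pixels

1.43:1 IMAX is narrower than 16×9, so it spans the full height.
The master is 5139 × 1.430 ≈ 7348.7700 px wide.
Leftover width: 9136 − 7348.7700 = 1787.2300 px.
Bar area = 1787.2300 × 5139 ≈ 9184575 px.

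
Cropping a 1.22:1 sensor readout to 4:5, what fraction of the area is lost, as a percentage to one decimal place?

34.4%

The height stays; only width is cut (since 4:5 is narrower than 1.22:1).
Fraction kept = (0.800)/(1.220) ≈ 65.57%, so 34.43% is lost.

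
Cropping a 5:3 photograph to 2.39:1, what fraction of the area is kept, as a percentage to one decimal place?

The width stays; only height is cut (since 2.39:1 is wider than 5:3).
(1.667)/(2.390) ≈ 0.697 of the area survives.

69.7%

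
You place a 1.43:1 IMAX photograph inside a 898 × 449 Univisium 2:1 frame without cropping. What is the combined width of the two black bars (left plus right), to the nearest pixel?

256 px

1.43:1 IMAX (1.430) < Univisium 2:1 (2.000), so the photograph fills the height.
That makes the image 642.07 px wide (449 × 1.430).
Leftover width: 898 − 642.07 = 255.93 px.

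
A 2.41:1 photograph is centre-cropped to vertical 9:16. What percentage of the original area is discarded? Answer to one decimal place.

Going from 2.41:1 to vertical 9:16 means cutting width while keeping height.
Area ratio = (0.562)/(2.410) = 23.34%; the remaining 76.66% is cropped out.

76.7%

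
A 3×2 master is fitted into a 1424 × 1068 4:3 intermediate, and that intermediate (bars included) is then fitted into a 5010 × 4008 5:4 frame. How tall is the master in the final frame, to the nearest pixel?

3340 px

Inside the 1424×1068 canvas the master is width-limited at 1424.00 × 949.33.
The 4:3 canvas is width-limited in 5010×4008, giving 5010.00 × 3757.50; scale factor 3.5183.
So the master's height is 949.33 × 3.5183 ≈ 3340.00.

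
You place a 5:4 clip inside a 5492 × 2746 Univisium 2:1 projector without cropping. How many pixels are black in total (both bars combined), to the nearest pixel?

Since 1.250 < 2.000, the clip is height-limited.
Content width = 2746 × 5/4 ≈ 3432.5000 px.
Leftover width: 5492 − 3432.5000 = 2059.5000 px.
Bar area = 2059.5000 × 2746 ≈ 5655387 px.

5655387 pixels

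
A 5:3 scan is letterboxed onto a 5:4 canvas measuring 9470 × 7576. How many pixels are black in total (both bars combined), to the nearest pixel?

17936180 pixels

5:3 (1.667) > 5:4 (1.250), so the scan fills the width.
Content height = 9470 × 3/5 ≈ 5682.0000 px.
Leftover height: 7576 − 5682.0000 = 1894.0000 px.
Across the 9470-px span: 1894.0000 × 9470 ≈ 17936180 px.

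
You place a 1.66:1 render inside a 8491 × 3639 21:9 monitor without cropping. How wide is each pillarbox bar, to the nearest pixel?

Since 1.660 < 2.333, the render is height-limited.
The render is 3639 × 1.660 ≈ 6040.74 px wide.
Black = 8491 − 6040.74 = 2450.26 px, or 1225.13 per bar.

1225 px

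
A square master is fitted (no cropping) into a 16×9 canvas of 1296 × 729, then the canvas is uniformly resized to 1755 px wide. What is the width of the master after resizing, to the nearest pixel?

987 px

In the 1296×729 frame the master fills the height: width = 729 × 1/1 ≈ 729.00 px.
Resizing to 1755 px wide multiplies everything by 1.3542: 729.00 → 987.19 px.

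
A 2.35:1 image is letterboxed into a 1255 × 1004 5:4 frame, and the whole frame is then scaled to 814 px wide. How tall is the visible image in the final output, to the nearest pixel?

In the 1255×1004 frame the image fills the width: height = 1255 / 2.350 ≈ 534.04 px.
Resizing to 814 px wide multiplies everything by 0.6486: 534.04 → 346.38 px.

346 px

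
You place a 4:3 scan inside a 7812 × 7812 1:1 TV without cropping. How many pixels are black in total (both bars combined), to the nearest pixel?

Since 1.333 > 1.000, the scan is width-limited.
Content height = 7812 × 3/4 ≈ 5859.0000 px.
Black = 7812 − 5859.0000 = 1953.0000 px.
Across the 7812-px span: 1953.0000 × 7812 ≈ 15256836 px.

15256836 pixels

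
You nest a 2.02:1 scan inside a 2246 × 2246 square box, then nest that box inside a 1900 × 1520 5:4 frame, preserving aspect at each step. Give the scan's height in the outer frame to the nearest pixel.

752 px

First fit — 2.02:1 into 2246×2246 spans the width: 2246.00 × 1111.88.
The square canvas is height-limited in 1900×1520, giving 1520.00 × 1520.00; scale factor 0.6768.
Applying the same ×0.6768: 1111.88 → 752.48.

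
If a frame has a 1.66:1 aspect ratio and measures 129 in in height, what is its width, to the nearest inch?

At 1.66:1, 129 × 1.660 ≈ 214.14.

214 in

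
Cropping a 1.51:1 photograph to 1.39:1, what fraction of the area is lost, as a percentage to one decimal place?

Going from 1.51:1 to 1.39:1 means cutting width while keeping height.
Area ratio = (1.390)/(1.510) = 92.05%; the remaining 7.95% is cropped out.

7.9%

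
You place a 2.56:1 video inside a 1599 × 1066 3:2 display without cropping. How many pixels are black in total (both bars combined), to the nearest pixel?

705784 pixels

2.56:1 is wider than 3:2, so it spans the full width.
Content height = 1599 / 2.560 ≈ 624.6094 px.
Leftover height: 1066 − 624.6094 = 441.3906 px.
That's 441.3906 × 1599 ≈ 705784 black pixels.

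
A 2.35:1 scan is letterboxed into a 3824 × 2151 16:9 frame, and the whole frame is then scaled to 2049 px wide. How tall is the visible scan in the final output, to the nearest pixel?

Fitted into 3824×2151, the scan spans the width; its height is 3824 / 2.350 ≈ 1627.23 px.
The frame scales by 2049/3824 = 0.5358; 1627.23 × 0.5358 ≈ 871.91 px.

872 px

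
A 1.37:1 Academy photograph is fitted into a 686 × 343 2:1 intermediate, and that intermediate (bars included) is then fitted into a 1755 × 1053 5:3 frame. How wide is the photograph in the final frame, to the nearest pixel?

1202 px

1.37:1 Academy in 686×343: fills the height, so the photograph is 469.91 × 343.00.
The 2:1 canvas is width-limited in 1755×1053, giving 1755.00 × 877.50; scale factor 2.5583.
Applying the same ×2.5583: 469.91 → 1202.17.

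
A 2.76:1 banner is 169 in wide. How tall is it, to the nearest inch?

Height = 169 / 2.760 = 61.23.

61 in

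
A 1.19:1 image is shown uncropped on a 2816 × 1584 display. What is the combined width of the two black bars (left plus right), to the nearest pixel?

1.19:1 (1.190) < 16:9 (1.778), so the image fills the height.
The image is 1584 × 1.190 ≈ 1884.96 px wide.
2816 − 1884.96 = 931.04 px of bars.

931 px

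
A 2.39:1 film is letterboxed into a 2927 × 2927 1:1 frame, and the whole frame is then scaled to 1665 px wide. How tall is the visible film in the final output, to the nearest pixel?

697 px

In the 2927×2927 frame the film fills the width: height = 2927 / 2.390 ≈ 1224.69 px.
Resizing to 1665 px wide multiplies everything by 0.5688: 1224.69 → 696.65 px.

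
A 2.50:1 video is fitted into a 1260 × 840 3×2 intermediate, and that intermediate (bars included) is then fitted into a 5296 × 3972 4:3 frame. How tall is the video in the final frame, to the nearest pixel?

First fit — 2.50:1 into 1260×840 spans the width: 1260.00 × 504.00.
Second fit — the 3×2 canvas into 5296×3972 spans the width: 5296.00 × 3530.67 (×4.2032 from 1260×840).
The video scales with it: height 504.00 × 4.2032 ≈ 2118.40.

2118 px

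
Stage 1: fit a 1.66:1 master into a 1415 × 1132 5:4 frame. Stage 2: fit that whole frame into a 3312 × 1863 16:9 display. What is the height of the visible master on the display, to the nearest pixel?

First fit — 1.66:1 into 1415×1132 spans the width: 1415.00 × 852.41.
The 5:4 canvas is height-limited in 3312×1863, giving 2328.75 × 1863.00; scale factor 1.6458.
The master scales with it: height 852.41 × 1.6458 ≈ 1402.86.

1403 px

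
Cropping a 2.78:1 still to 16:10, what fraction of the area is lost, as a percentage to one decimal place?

16:10 is narrower than 2.78:1, so the crop keeps the full height and trims the width.
Area ratio = (1.600)/(2.780) = 57.55%; the remaining 42.45% is cropped out.

42.4%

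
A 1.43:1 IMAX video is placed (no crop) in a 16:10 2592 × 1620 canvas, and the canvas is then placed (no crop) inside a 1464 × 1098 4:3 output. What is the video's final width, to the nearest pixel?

First fit — 1.43:1 IMAX into 2592×1620 spans the height: 2316.60 × 1620.00.
16:10 in 1464×1098: fills the width, so the intermediate becomes 1464.00 × 915.00 — a scale of ×0.5648.
Applying the same ×0.5648: 2316.60 → 1308.45.

1308 px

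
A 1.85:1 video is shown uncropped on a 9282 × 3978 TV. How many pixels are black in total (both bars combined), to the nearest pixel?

7648501 pixels

1.85:1 is narrower than 21:9, so it spans the full height.
That makes the image 7359.3000 px wide (3978 × 1.850).
Leftover width: 9282 − 7359.3000 = 1922.7000 px.
That's 1922.7000 × 3978 ≈ 7648501 black pixels.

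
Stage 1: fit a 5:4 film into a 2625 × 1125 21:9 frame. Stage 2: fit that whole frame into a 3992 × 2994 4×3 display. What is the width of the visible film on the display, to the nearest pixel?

2139 px

First fit — 5:4 into 2625×1125 spans the height: 1406.25 × 1125.00.
The 21:9 canvas is width-limited in 3992×2994, giving 3992.00 × 1710.86; scale factor 1.5208.
The film scales with it: width 1406.25 × 1.5208 ≈ 2138.57.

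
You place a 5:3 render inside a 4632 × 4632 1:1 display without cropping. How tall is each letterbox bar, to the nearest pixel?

926 px

5:3 is wider than 1:1, so it spans the full width.
Content height = 4632 × 3/5 ≈ 2779.20 px.
4632 − 2779.20 = 1852.80 px of bars (926.40 each).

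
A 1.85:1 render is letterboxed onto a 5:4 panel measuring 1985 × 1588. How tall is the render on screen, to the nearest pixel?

1073 px

1.85:1 is wider than 5:4, so it spans the full width.
The render is 1985 / 1.850 ≈ 1072.97 px tall.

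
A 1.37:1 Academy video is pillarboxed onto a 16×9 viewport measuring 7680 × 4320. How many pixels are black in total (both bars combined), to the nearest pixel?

7610112 pixels

1.37:1 Academy is narrower than 16×9, so it spans the full height.
The video is 4320 × 1.370 ≈ 5918.4000 px wide.
Leftover width: 7680 − 5918.4000 = 1761.6000 px.
Across the 4320-px span: 1761.6000 × 4320 ≈ 7610112 px.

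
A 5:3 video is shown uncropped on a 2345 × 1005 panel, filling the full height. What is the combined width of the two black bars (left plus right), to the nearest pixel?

Content width = 1005 × 5/3 ≈ 1675.00 px.
Black = 2345 − 1675.00 = 670.00 px.

670 px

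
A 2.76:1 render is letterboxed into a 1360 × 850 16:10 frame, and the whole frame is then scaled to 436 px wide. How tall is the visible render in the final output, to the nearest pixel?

At 1360×850 the render is width-limited, so height = 1360 / 2.760 ≈ 492.75 px.
Scaling 1360 → 436 is ×0.3206, so the height becomes 492.75 × 0.3206 ≈ 157.97 px.

158 px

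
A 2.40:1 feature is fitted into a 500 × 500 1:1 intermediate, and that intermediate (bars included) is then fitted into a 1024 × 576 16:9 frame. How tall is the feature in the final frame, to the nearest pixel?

240 px

First fit — 2.40:1 into 500×500 spans the width: 500.00 × 208.33.
The 1:1 canvas is height-limited in 1024×576, giving 576.00 × 576.00; scale factor 1.1520.
The feature scales with it: height 208.33 × 1.1520 ≈ 240.00.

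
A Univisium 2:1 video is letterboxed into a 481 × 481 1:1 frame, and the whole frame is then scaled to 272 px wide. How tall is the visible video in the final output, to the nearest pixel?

In the 481×481 frame the video fills the width: height = 481 × 1/2 ≈ 240.50 px.
Resizing to 272 px wide multiplies everything by 0.5655: 240.50 → 136.00 px.

136 px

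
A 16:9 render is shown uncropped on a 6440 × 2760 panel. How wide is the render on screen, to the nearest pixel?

16:9 is narrower than 21:9, so it spans the full height.
That makes the image 4906.67 px wide (2760 × 16/9).

4907 px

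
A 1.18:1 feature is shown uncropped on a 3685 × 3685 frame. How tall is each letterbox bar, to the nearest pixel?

1.18:1 (1.180) > square (1.000), so the feature fills the width.
The feature is 3685 / 1.180 ≈ 3122.88 px tall.
Black = 3685 − 3122.88 = 562.12 px, or 281.06 per bar.

281 px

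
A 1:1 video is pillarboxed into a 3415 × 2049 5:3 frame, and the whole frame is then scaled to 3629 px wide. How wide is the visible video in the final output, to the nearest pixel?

2177 px

At 3415×2049 the video is height-limited, so width = 2049 × 1/1 ≈ 2049.00 px.
Scaling 3415 → 3629 is ×1.0627, so the width becomes 2049.00 × 1.0627 ≈ 2177.40 px.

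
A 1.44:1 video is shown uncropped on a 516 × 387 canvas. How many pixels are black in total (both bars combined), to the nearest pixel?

Since 1.440 > 1.333, the video is width-limited.
That makes the image 358.3333 px tall (516 / 1.440).
Leftover height: 387 − 358.3333 = 28.6667 px.
That's 28.6667 × 516 ≈ 14792 black pixels.

14792 pixels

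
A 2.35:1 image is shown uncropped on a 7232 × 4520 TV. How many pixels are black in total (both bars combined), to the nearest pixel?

10432545 pixels

Since 2.350 > 1.600, the image is width-limited.
The image is 7232 / 2.350 ≈ 3077.4468 px tall.
Leftover height: 4520 − 3077.4468 = 1442.5532 px.
Bar area = 1442.5532 × 7232 ≈ 10432545 px.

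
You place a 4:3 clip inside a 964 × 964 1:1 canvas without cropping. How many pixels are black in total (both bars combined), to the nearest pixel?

Since 1.333 > 1.000, the clip is width-limited.
That makes the image 723.0000 px tall (964 × 3/4).
Black = 964 − 723.0000 = 241.0000 px.
Across the 964-px span: 241.0000 × 964 ≈ 232324 px.

232324 pixels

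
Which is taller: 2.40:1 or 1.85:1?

1.85:1

2.4 and 1.85; 2.4 > 1.85. The smaller width-to-height ratio is the taller frame.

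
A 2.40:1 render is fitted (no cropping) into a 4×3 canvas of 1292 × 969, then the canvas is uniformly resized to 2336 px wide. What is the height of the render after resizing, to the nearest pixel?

973 px

In the 1292×969 frame the render fills the width: height = 1292 / 2.400 ≈ 538.33 px.
Resizing to 2336 px wide multiplies everything by 1.8080: 538.33 → 973.33 px.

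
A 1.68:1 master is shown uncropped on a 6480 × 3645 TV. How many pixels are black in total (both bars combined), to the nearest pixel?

1.68:1 is narrower than 16:9, so it spans the full height.
The master is 3645 × 1.680 ≈ 6123.6000 px wide.
6480 − 6123.6000 = 356.4000 px of bars.
Bar area = 356.4000 × 3645 ≈ 1299078 px.

1299078 pixels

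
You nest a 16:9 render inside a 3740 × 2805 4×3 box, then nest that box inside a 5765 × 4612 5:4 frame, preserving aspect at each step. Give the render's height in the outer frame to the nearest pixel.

16:9 in 3740×2805: fills the width, so the render is 3740.00 × 2103.75.
Second fit — the 4×3 canvas into 5765×4612 spans the width: 5765.00 × 4323.75 (×1.5414 from 3740×2805).
So the render's height is 2103.75 × 1.5414 ≈ 3242.81.

3243 px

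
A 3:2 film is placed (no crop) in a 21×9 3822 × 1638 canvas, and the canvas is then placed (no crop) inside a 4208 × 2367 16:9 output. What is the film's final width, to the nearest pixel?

2705 px

First fit — 3:2 into 3822×1638 spans the height: 2457.00 × 1638.00.
Second fit — the 21×9 canvas into 4208×2367 spans the width: 4208.00 × 1803.43 (×1.1010 from 3822×1638).
Applying the same ×1.1010: 2457.00 → 2705.14.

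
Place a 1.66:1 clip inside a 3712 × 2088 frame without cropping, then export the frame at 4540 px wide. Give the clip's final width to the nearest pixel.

Fitted into 3712×2088, the clip spans the height; its width is 2088 × 1.660 ≈ 3466.08 px.
Scaling 3712 → 4540 is ×1.2231, so the width becomes 3466.08 × 1.2231 ≈ 4239.23 px.

4239 px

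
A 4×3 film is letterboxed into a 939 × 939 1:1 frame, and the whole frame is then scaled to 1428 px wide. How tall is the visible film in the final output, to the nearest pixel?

1071 px

Fitted into 939×939, the film spans the width; its height is 939 × 3/4 ≈ 704.25 px.
Scaling 939 → 1428 is ×1.5208, so the height becomes 704.25 × 1.5208 ≈ 1071.00 px.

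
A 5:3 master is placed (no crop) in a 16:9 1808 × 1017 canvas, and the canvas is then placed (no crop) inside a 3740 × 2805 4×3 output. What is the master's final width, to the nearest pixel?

3506 px

Inside the 1808×1017 canvas the master is height-limited at 1695.00 × 1017.00.
16:9 in 3740×2805: fills the width, so the intermediate becomes 3740.00 × 2103.75 — a scale of ×2.0686.
The master scales with it: width 1695.00 × 2.0686 ≈ 3506.25.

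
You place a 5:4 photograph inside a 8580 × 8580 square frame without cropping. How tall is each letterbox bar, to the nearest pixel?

858 px

Since 1.250 > 1.000, the photograph is width-limited.
That makes the image 6864.00 px tall (8580 × 4/5).
Black = 8580 − 6864.00 = 1716.00 px, or 858.00 per bar.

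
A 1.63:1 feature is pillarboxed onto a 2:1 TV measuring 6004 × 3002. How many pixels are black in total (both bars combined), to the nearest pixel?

3334441 pixels

1.63:1 is narrower than 2:1, so it spans the full height.
The feature is 3002 × 1.630 ≈ 4893.2600 px wide.
6004 − 4893.2600 = 1110.7400 px of bars.
That's 1110.7400 × 3002 ≈ 3334441 black pixels.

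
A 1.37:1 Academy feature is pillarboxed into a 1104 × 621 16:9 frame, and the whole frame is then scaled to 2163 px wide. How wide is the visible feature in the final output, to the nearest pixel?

1667 px

Fitted into 1104×621, the feature spans the height; its width is 621 × 1.370 ≈ 850.77 px.
Scaling 1104 → 2163 is ×1.9592, so the width becomes 850.77 × 1.9592 ≈ 1666.86 px.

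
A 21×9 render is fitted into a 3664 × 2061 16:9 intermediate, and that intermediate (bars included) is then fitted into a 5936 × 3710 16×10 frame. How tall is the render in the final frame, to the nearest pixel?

2544 px

Inside the 3664×2061 canvas the render is width-limited at 3664.00 × 1570.29.
16:9 in 5936×3710: fills the width, so the intermediate becomes 5936.00 × 3339.00 — a scale of ×1.6201.
Applying the same ×1.6201: 1570.29 → 2544.00.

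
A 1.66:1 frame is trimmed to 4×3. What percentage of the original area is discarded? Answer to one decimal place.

19.7%

Going from 1.66:1 to 4×3 means cutting width while keeping height.
Fraction kept = (1.333)/(1.660) ≈ 80.32%, so 19.68% is lost.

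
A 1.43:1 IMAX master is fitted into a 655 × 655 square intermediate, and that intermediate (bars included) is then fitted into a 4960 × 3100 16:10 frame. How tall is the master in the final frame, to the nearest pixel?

Inside the 655×655 canvas the master is width-limited at 655.00 × 458.04.
square in 4960×3100: fills the height, so the intermediate becomes 3100.00 × 3100.00 — a scale of ×4.7328.
So the master's height is 458.04 × 4.7328 ≈ 2167.83.

2168 px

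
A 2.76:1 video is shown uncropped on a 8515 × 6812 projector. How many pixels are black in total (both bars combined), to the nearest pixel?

31734171 pixels

2.76:1 is wider than 5:4, so it spans the full width.
The video is 8515 / 2.760 ≈ 3085.1449 px tall.
6812 − 3085.1449 = 3726.8551 px of bars.
That's 3726.8551 × 8515 ≈ 31734171 black pixels.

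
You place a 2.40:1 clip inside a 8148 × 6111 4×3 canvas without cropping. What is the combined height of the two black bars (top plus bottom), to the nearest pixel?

2.40:1 is wider than 4×3, so it spans the full width.
That makes the image 3395.00 px tall (8148 / 2.400).
Leftover height: 6111 − 3395.00 = 2716.00 px.

2716 px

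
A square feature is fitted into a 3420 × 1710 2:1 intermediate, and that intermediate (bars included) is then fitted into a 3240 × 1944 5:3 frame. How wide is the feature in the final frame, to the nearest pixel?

1620 px

Inside the 3420×1710 canvas the feature is height-limited at 1710.00 × 1710.00.
2:1 in 3240×1944: fills the width, so the intermediate becomes 3240.00 × 1620.00 — a scale of ×0.9474.
Applying the same ×0.9474: 1710.00 → 1620.00.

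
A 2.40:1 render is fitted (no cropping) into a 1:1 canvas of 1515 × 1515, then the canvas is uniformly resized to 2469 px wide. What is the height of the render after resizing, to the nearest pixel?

1029 px

In the 1515×1515 frame the render fills the width: height = 1515 / 2.400 ≈ 631.25 px.
Resizing to 2469 px wide multiplies everything by 1.6297: 631.25 → 1028.75 px.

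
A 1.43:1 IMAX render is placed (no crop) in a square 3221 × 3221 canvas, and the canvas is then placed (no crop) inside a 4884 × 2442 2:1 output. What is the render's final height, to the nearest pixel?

Inside the 3221×3221 canvas the render is width-limited at 3221.00 × 2252.45.
square in 4884×2442: fills the height, so the intermediate becomes 2442.00 × 2442.00 — a scale of ×0.7581.
The render scales with it: height 2252.45 × 0.7581 ≈ 1707.69.

1708 px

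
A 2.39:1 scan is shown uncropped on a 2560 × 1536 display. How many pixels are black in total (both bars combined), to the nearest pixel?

2.39:1 is wider than 5:3, so it spans the full width.
Content height = 2560 / 2.390 ≈ 1071.1297 px.
Leftover height: 1536 − 1071.1297 = 464.8703 px.
Across the 2560-px span: 464.8703 × 2560 ≈ 1190068 px.

1190068 pixels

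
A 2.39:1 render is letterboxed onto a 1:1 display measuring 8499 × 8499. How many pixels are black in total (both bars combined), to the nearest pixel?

42009988 pixels

Since 2.390 > 1.000, the render is width-limited.
That makes the image 3556.0669 px tall (8499 / 2.390).
Leftover height: 8499 − 3556.0669 = 4942.9331 px.
Across the 8499-px span: 4942.9331 × 8499 ≈ 42009988 px.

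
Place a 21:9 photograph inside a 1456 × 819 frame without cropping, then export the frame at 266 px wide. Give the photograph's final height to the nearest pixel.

114 px

Fitted into 1456×819, the photograph spans the width; its height is 1456 × 9/21 ≈ 624.00 px.
Scaling 1456 → 266 is ×0.1827, so the height becomes 624.00 × 0.1827 ≈ 114.00 px.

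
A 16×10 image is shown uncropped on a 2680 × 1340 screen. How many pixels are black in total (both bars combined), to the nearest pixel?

718240 pixels

Since 1.600 < 2.000, the image is height-limited.
Content width = 1340 × 16/10 ≈ 2144.0000 px.
Black = 2680 − 2144.0000 = 536.0000 px.
That's 536.0000 × 1340 ≈ 718240 black pixels.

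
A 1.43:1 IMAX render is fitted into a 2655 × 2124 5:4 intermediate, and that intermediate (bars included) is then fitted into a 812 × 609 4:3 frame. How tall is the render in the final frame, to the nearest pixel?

532 px

First fit — 1.43:1 IMAX into 2655×2124 spans the width: 2655.00 × 1856.64.
5:4 in 812×609: fills the height, so the intermediate becomes 761.25 × 609.00 — a scale of ×0.2867.
The render scales with it: height 1856.64 × 0.2867 ≈ 532.34.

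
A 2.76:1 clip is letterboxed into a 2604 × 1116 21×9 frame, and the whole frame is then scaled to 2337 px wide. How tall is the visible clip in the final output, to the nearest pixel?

847 px

At 2604×1116 the clip is width-limited, so height = 2604 / 2.760 ≈ 943.48 px.
The frame scales by 2337/2604 = 0.8975; 943.48 × 0.8975 ≈ 846.74 px.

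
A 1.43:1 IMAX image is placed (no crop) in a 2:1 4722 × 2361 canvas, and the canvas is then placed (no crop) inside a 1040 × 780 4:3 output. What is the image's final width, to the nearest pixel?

744 px

1.43:1 IMAX in 4722×2361: fills the height, so the image is 3376.23 × 2361.00.
The 2:1 canvas is width-limited in 1040×780, giving 1040.00 × 520.00; scale factor 0.2202.
The image scales with it: width 3376.23 × 0.2202 ≈ 743.60.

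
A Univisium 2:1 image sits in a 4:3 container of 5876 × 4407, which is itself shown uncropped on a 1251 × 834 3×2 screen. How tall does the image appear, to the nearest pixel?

556 px

Inside the 5876×4407 canvas the image is width-limited at 5876.00 × 2938.00.
Second fit — the 4:3 canvas into 1251×834 spans the height: 1112.00 × 834.00 (×0.1892 from 5876×4407).
So the image's height is 2938.00 × 0.1892 ≈ 556.00.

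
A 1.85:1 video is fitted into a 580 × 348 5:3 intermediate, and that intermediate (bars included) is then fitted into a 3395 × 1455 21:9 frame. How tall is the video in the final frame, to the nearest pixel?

1.85:1 in 580×348: fills the width, so the video is 580.00 × 313.51.
The 5:3 canvas is height-limited in 3395×1455, giving 2425.00 × 1455.00; scale factor 4.1810.
Applying the same ×4.1810: 313.51 → 1310.81.

1311 px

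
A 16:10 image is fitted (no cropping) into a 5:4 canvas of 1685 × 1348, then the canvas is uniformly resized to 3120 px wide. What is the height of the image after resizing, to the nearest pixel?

1950 px

In the 1685×1348 frame the image fills the width: height = 1685 × 10/16 ≈ 1053.12 px.
The frame scales by 3120/1685 = 1.8516; 1053.12 × 1.8516 ≈ 1950.00 px.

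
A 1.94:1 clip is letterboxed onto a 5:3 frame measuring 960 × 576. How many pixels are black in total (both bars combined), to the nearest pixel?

1.94:1 (1.940) > 5:3 (1.667), so the clip fills the width.
The clip is 960 / 1.940 ≈ 494.8454 px tall.
Black = 576 − 494.8454 = 81.1546 px.
Across the 960-px span: 81.1546 × 960 ≈ 77908 px.

77908 pixels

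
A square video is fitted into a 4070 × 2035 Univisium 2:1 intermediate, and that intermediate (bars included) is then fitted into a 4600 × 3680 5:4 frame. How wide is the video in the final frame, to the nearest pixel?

First fit — square into 4070×2035 spans the height: 2035.00 × 2035.00.
Second fit — the Univisium 2:1 canvas into 4600×3680 spans the width: 4600.00 × 2300.00 (×1.1302 from 4070×2035).
The video scales with it: width 2035.00 × 1.1302 ≈ 2300.00.

2300 px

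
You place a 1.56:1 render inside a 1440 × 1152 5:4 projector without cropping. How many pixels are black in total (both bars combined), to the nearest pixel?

1.56:1 is wider than 5:4, so it spans the full width.
The render is 1440 / 1.560 ≈ 923.0769 px tall.
Leftover height: 1152 − 923.0769 = 228.9231 px.
Bar area = 228.9231 × 1440 ≈ 329649 px.

329649 pixels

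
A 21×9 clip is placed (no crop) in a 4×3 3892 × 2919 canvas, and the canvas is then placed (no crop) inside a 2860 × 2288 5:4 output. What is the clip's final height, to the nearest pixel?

1226 px

First fit — 21×9 into 3892×2919 spans the width: 3892.00 × 1668.00.
Second fit — the 4×3 canvas into 2860×2288 spans the width: 2860.00 × 2145.00 (×0.7348 from 3892×2919).
The clip scales with it: height 1668.00 × 0.7348 ≈ 1225.71.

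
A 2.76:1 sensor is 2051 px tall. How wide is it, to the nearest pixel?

At 2.76:1, 2051 × 2.760 ≈ 5660.76.

5661 px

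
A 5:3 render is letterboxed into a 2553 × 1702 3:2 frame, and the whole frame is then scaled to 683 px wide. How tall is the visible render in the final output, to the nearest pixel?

410 px

In the 2553×1702 frame the render fills the width: height = 2553 × 3/5 ≈ 1531.80 px.
Resizing to 683 px wide multiplies everything by 0.2675: 1531.80 → 409.80 px.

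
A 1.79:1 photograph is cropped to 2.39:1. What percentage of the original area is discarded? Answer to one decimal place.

25.1%

2.39:1 is wider than 1.79:1, so the crop keeps the full width and trims the height.
(1.790)/(2.390) ≈ 0.749 of the area survives, leaving 25.10% discarded.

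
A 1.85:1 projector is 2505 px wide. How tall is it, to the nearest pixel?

2505 / 1.850 = 1354.05.

1354 px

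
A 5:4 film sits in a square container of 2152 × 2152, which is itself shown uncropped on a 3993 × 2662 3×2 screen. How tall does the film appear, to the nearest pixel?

First fit — 5:4 into 2152×2152 spans the width: 2152.00 × 1721.60.
The square canvas is height-limited in 3993×2662, giving 2662.00 × 2662.00; scale factor 1.2370.
So the film's height is 1721.60 × 1.2370 ≈ 2129.60.

2130 px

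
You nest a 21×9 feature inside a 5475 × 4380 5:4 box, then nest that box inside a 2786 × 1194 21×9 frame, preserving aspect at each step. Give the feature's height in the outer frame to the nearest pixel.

640 px

Inside the 5475×4380 canvas the feature is width-limited at 5475.00 × 2346.43.
Second fit — the 5:4 canvas into 2786×1194 spans the height: 1492.50 × 1194.00 (×0.2726 from 5475×4380).
So the feature's height is 2346.43 × 0.2726 ≈ 639.64.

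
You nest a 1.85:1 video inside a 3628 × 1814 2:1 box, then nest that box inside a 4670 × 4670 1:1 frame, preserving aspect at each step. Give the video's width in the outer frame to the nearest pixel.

1.85:1 in 3628×1814: fills the height, so the video is 3355.90 × 1814.00.
The 2:1 canvas is width-limited in 4670×4670, giving 4670.00 × 2335.00; scale factor 1.2872.
Applying the same ×1.2872: 3355.90 → 4319.75.

4320 px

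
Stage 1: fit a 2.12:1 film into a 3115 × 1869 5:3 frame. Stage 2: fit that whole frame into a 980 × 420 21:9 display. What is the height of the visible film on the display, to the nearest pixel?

Inside the 3115×1869 canvas the film is width-limited at 3115.00 × 1469.34.
Second fit — the 5:3 canvas into 980×420 spans the height: 700.00 × 420.00 (×0.2247 from 3115×1869).
So the film's height is 1469.34 × 0.2247 ≈ 330.19.

330 px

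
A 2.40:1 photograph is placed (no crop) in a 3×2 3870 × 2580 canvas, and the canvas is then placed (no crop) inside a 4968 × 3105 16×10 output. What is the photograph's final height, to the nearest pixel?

2.40:1 in 3870×2580: fills the width, so the photograph is 3870.00 × 1612.50.
Second fit — the 3×2 canvas into 4968×3105 spans the height: 4657.50 × 3105.00 (×1.2035 from 3870×2580).
So the photograph's height is 1612.50 × 1.2035 ≈ 1940.62.

1941 px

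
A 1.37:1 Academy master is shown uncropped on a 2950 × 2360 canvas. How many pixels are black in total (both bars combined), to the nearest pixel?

609810 pixels

Since 1.370 > 1.250, the master is width-limited.
The master is 2950 / 1.370 ≈ 2153.2847 px tall.
2360 − 2153.2847 = 206.7153 px of bars.
Bar area = 206.7153 × 2950 ≈ 609810 px.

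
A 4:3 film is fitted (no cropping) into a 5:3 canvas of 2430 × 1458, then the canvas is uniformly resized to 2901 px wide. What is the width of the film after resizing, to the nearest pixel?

2321 px

In the 2430×1458 frame the film fills the height: width = 1458 × 4/3 ≈ 1944.00 px.
Resizing to 2901 px wide multiplies everything by 1.1938: 1944.00 → 2320.80 px.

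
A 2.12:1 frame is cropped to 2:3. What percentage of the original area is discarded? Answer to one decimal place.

Going from 2.12:1 to 2:3 means cutting width while keeping height.
(0.667)/(2.120) ≈ 0.314 of the area survives, leaving 68.55% discarded.

68.6%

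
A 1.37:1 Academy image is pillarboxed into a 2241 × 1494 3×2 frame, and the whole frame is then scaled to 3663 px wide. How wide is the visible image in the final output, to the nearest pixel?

3346 px

Fitted into 2241×1494, the image spans the height; its width is 1494 × 1.370 ≈ 2046.78 px.
The frame scales by 3663/2241 = 1.6345; 2046.78 × 1.6345 ≈ 3345.54 px.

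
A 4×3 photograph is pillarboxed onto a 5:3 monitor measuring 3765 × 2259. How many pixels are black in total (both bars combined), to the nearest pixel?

1701027 pixels

4×3 (1.333) < 5:3 (1.667), so the photograph fills the height.
The photograph is 2259 × 4/3 ≈ 3012.0000 px wide.
Black = 3765 − 3012.0000 = 753.0000 px.
Across the 2259-px span: 753.0000 × 2259 ≈ 1701027 px.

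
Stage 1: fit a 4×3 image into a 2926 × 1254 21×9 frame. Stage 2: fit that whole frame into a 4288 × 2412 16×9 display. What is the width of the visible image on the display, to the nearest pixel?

2450 px

4×3 in 2926×1254: fills the height, so the image is 1672.00 × 1254.00.
The 21×9 canvas is width-limited in 4288×2412, giving 4288.00 × 1837.71; scale factor 1.4655.
So the image's width is 1672.00 × 1.4655 ≈ 2450.29.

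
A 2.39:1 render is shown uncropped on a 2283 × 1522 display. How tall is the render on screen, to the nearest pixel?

955 px

2.39:1 is wider than 3:2, so it spans the full width.
The render is 2283 / 2.390 ≈ 955.23 px tall.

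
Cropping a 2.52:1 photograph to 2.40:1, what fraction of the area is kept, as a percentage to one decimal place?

95.2%

Going from 2.52:1 to 2.40:1 means cutting width while keeping height.
Area ratio = (2.400)/(2.520) = 95.24% retained.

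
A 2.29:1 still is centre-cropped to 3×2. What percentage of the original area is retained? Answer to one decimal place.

3×2 is narrower than 2.29:1, so the crop keeps the full height and trims the width.
Area ratio = (1.500)/(2.290) = 65.50% retained.

65.5%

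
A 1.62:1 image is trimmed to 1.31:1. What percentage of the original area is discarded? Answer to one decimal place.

1.31:1 is narrower than 1.62:1, so the crop keeps the full height and trims the width.
Area ratio = (1.310)/(1.620) = 80.86%; the remaining 19.14% is cropped out.

19.1%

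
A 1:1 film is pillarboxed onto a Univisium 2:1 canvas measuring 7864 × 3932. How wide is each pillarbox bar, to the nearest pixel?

1966 px

1:1 (1.000) < Univisium 2:1 (2.000), so the film fills the height.
Content width = 3932 × 1/1 ≈ 3932.00 px.
7864 − 3932.00 = 3932.00 px of bars (1966.00 each).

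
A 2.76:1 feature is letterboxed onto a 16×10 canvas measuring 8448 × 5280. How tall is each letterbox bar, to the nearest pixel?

1110 px

Since 2.760 > 1.600, the feature is width-limited.
The feature is 8448 / 2.760 ≈ 3060.87 px tall.
5280 − 3060.87 = 2219.13 px of bars (1109.57 each).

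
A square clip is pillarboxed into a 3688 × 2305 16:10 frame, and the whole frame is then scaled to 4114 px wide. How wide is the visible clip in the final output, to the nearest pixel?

2571 px

Fitted into 3688×2305, the clip spans the height; its width is 2305 × 1/1 ≈ 2305.00 px.
The frame scales by 4114/3688 = 1.1155; 2305.00 × 1.1155 ≈ 2571.25 px.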